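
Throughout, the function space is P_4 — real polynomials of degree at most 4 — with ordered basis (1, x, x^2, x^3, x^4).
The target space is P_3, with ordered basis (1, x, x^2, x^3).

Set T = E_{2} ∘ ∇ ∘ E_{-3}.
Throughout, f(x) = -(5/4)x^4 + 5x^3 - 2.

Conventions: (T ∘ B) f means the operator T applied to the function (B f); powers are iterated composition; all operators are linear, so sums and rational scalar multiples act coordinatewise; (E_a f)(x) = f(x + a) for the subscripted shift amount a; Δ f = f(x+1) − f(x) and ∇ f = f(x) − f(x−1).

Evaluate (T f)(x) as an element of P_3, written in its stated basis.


the result is g(x) = -5x^3 + (75/2)x^2 - 80x + 215/4

E_{-3} f = -(5/4)x^4 + 20x^3 - (225/2)x^2 + 270x - 953/4
∇ E_{-3} f = -5x^3 + (135/2)x^2 - 290x + 1615/4
E_{2} ∇ E_{-3} f = -5x^3 + (75/2)x^2 - 80x + 215/4


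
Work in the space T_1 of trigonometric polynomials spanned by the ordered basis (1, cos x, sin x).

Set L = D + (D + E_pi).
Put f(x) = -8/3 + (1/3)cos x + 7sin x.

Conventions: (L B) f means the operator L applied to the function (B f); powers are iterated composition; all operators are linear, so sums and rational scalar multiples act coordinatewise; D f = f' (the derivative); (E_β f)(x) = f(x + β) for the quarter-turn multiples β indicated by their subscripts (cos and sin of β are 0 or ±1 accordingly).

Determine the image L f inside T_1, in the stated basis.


D f = 7cos x - (1/3)sin x
D f = 7cos x - (1/3)sin x
E_pi f = -8/3 - (1/3)cos x - 7sin x
(D + E_pi) f = -8/3 + (20/3)cos x - (22/3)sin x
(D + (D + E_pi)) f = -8/3 + (41/3)cos x - (23/3)sin x

the image equals g(x) = -8/3 + (41/3)cos x - (23/3)sin x


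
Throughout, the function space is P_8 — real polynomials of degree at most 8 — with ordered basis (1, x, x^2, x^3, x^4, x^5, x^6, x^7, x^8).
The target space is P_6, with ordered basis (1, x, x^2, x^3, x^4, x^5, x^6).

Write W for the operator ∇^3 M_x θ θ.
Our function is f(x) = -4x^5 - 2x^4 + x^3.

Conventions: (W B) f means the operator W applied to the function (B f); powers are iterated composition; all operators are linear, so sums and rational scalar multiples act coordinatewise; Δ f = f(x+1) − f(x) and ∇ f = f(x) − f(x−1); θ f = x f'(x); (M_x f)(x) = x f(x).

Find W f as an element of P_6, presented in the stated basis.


the image equals g(x) = -12000x^3 + 52080x^2 - 84024x + 48876

θ f = -20x^5 - 8x^4 + 3x^3
θ θ f = -100x^5 - 32x^4 + 9x^3
M_x θ θ f = -100x^6 - 32x^5 + 9x^4
∇ (M_x θ θ) f = -600x^5 + 1340x^4 - 1644x^3 + 1126x^2 - 404x + 59
∇ ∇ (M_x θ θ) f = -3000x^4 + 11360x^3 - 18972x^2 + 15544x - 5114
∇ ∇ ∇ (M_x θ θ) f = -12000x^3 + 52080x^2 - 84024x + 48876


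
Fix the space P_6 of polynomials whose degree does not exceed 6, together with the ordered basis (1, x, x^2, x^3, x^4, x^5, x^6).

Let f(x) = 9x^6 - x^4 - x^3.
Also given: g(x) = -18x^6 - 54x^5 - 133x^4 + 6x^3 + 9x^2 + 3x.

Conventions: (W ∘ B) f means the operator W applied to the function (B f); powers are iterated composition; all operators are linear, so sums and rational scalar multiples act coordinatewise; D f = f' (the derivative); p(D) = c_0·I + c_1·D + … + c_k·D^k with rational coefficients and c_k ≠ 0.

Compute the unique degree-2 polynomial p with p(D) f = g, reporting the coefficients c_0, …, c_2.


D^0 f = 9x^6 - x^4 - x^3
D^1 f = 54x^5 - 4x^3 - 3x^2
D^2 f = 270x^4 - 12x^2 - 6x
matching coefficients of g against c_0 f + c_1 Df + … from the top degree down determines the c_i
solution: c_0 = -2, c_1 = -1, c_2 = -1/2

c_0 = -2, c_1 = -1, c_2 = -1/2


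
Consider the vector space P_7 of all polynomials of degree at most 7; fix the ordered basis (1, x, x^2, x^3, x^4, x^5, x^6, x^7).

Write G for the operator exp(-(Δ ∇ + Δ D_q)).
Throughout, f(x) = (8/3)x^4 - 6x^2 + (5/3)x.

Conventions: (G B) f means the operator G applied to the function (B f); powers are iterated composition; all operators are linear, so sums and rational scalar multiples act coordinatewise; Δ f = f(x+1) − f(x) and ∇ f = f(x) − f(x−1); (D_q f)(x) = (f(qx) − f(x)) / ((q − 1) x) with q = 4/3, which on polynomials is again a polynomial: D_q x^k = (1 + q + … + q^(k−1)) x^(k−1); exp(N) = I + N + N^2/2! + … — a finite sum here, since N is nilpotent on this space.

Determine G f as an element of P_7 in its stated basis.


g(x) = (8/3)x^4 - (2426/27)x^2 - (1355/27)x + 14990/81

order-1 term: -(2264/27)x^2 - (1400/27)x + 274/81
order-2 term: 14716/81
the series for exp(-(Δ ∇ + Δ D_q)) f terminates at order 2
exp(-(Δ ∇ + Δ D_q)) f = (8/3)x^4 - (2426/27)x^2 - (1355/27)x + 14990/81


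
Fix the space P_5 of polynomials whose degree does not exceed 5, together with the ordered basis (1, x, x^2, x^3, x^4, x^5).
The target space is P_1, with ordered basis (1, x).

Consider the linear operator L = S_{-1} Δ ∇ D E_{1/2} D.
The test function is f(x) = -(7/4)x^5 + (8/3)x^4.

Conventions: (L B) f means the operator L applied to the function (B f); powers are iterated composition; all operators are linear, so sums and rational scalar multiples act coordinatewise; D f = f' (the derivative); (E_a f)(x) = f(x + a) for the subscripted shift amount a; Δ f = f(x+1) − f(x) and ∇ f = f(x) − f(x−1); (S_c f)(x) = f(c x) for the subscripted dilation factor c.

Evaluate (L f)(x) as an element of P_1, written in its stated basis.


g(x) = 210x - 41

D f = -(35/4)x^4 + (32/3)x^3
E_{1/2} D f = -(35/4)x^4 - (41/6)x^3 + (23/8)x^2 + (29/8)x + 151/192
D E_{1/2} D f = -35x^3 - (41/2)x^2 + (23/4)x + 29/8
∇ (D E_{1/2} D) f = -105x^2 + 64x - 35/4
Δ ∇ (D E_{1/2} D) f = -210x - 41
S_{-1} Δ ∇ (D E_{1/2} D) f = 210x - 41


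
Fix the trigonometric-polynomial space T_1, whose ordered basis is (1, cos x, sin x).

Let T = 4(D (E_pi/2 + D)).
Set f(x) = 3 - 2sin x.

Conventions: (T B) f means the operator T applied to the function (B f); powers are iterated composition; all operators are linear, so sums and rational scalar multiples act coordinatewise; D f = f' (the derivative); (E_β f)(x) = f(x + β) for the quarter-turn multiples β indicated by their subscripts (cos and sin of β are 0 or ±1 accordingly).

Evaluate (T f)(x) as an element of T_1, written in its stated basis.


E_pi/2 f = 3 - 2cos x
D f = -2cos x
(E_pi/2 + D) f = 3 - 4cos x
D (E_pi/2 + D) f = 4sin x
(4(D (E_pi/2 + D))) f = 16sin x

the image equals g(x) = 16sin x


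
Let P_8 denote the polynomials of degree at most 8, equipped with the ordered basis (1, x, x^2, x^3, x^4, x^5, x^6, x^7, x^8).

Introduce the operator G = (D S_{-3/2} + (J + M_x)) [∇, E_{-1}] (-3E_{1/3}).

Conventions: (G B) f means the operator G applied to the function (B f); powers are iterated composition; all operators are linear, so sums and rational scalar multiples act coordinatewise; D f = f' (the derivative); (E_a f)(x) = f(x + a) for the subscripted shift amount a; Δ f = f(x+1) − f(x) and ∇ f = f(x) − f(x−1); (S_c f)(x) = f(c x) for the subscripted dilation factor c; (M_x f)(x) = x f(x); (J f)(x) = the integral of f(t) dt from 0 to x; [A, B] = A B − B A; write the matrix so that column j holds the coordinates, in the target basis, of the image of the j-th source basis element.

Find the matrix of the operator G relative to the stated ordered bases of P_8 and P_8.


the matrix is [[0, 0, 0, 0, 0, 0, 0, 0, 0]; [0, 0, 0, 0, 0, 0, 0, 0, 0]; [0, 0, 0, 0, 0, 0, 0, 0, 0]; [0, 0, 0, 0, 0, 0, 0, 0, 0]; [0, 0, 0, 0, 0, 0, 0, 0, 0]; [0, 0, 0, 0, 0, 0, 0, 0, 0]; [0, 0, 0, 0, 0, 0, 0, 0, 0]; [0, 0, 0, 0, 0, 0, 0, 0, 0]; [0, 0, 0, 0, 0, 0, 0, 0, 0]] (rows listed top to bottom)

image of 1: 0
image of x: 0
image of x^2: 0
image of x^3: 0
image of x^4: 0
image of x^5: 0
image of x^6: 0
image of x^7: 0
image of x^8: 0
each image's coordinates form column j of the matrix


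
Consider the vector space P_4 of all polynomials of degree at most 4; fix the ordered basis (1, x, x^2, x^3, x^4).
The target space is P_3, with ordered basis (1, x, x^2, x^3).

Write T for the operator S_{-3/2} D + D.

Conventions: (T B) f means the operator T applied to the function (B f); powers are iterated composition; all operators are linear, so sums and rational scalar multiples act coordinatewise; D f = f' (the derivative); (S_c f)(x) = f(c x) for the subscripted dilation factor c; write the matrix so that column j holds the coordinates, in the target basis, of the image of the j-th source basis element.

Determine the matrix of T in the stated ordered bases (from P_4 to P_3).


image of 1: 0
image of x: 2
image of x^2: -x
image of x^3: (39/4)x^2
image of x^4: -(19/2)x^3
each image's coordinates form column j of the matrix

the matrix is [[0, 2, 0, 0, 0]; [0, 0, -1, 0, 0]; [0, 0, 0, 39/4, 0]; [0, 0, 0, 0, -19/2]] (rows listed top to bottom)


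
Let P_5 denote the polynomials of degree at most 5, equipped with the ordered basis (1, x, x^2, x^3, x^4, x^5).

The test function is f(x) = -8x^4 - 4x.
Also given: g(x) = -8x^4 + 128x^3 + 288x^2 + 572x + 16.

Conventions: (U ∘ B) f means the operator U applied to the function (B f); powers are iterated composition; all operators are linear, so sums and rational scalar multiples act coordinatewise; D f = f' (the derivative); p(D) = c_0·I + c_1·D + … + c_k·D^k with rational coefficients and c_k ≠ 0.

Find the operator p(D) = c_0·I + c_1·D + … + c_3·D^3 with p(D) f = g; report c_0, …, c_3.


p(D) = I − 4·D − 3·D^2 − 3·D^3, i.e. c_0 = 1, c_1 = -4, c_2 = -3, c_3 = -3

D^0 f = -8x^4 - 4x
D^1 f = -32x^3 - 4
D^2 f = -96x^2
D^3 f = -192x
matching coefficients of g against c_0 f + c_1 Df + … from the top degree down determines the c_i
solution: c_0 = 1, c_1 = -4, c_2 = -3, c_3 = -3


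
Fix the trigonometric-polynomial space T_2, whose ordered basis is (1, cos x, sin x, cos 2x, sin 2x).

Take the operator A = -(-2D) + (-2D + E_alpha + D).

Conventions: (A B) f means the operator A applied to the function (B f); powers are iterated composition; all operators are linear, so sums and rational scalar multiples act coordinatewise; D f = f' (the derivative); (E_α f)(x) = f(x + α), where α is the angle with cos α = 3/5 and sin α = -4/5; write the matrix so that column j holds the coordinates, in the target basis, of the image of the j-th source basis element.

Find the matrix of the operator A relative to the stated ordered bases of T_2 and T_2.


the matrix is [[1, 0, 0, 0, 0]; [0, 3/5, 1/5, 0, 0]; [0, -1/5, 3/5, 0, 0]; [0, 0, 0, -7/25, 26/25]; [0, 0, 0, -26/25, -7/25]] (rows listed top to bottom)

image of 1: 1
image of cos x: (3/5)cos x - (1/5)sin x
image of sin x: (1/5)cos x + (3/5)sin x
image of cos 2x: -(7/25)cos 2x - (26/25)sin 2x
image of sin 2x: (26/25)cos 2x - (7/25)sin 2x
each image's coordinates form column j of the matrix


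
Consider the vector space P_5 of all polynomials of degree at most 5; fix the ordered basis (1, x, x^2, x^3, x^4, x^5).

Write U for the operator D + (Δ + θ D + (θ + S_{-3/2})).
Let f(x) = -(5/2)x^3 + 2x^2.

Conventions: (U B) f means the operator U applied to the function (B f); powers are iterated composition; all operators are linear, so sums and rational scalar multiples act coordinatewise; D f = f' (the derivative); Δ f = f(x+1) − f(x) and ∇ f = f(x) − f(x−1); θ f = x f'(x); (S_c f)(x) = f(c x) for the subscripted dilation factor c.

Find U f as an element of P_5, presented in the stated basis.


D f = -(15/2)x^2 + 4x
Δ f = -(15/2)x^2 - (7/2)x - 1/2
D f = -(15/2)x^2 + 4x
θ D f = -15x^2 + 4x
θ f = -(15/2)x^3 + 4x^2
S_{-3/2} f = (135/16)x^3 + (9/2)x^2
(θ + S_{-3/2}) f = (15/16)x^3 + (17/2)x^2
(Δ + θ D + (θ + S_{-3/2})) f = (15/16)x^3 - 14x^2 + (1/2)x - 1/2
(D + (Δ + θ D + (θ + S_{-3/2}))) f = (15/16)x^3 - (43/2)x^2 + (9/2)x - 1/2

the image equals g(x) = (15/16)x^3 - (43/2)x^2 + (9/2)x - 1/2


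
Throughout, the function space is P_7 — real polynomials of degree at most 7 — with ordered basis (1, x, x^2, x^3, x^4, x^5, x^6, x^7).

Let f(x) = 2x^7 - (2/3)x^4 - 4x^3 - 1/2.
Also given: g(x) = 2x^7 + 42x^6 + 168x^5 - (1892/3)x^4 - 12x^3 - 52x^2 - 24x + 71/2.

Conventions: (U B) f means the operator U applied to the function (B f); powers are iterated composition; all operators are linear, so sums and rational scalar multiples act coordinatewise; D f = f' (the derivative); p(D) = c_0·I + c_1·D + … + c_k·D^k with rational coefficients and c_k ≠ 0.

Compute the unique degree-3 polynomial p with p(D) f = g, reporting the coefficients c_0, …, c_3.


c_0 = 1, c_1 = 3, c_2 = 2, c_3 = -3/2

D^0 f = 2x^7 - (2/3)x^4 - 4x^3 - 1/2
D^1 f = 14x^6 - (8/3)x^3 - 12x^2
D^2 f = 84x^5 - 8x^2 - 24x
D^3 f = 420x^4 - 16x - 24
matching coefficients of g against c_0 f + c_1 Df + … from the top degree down determines the c_i
solution: c_0 = 1, c_1 = 3, c_2 = 2, c_3 = -3/2


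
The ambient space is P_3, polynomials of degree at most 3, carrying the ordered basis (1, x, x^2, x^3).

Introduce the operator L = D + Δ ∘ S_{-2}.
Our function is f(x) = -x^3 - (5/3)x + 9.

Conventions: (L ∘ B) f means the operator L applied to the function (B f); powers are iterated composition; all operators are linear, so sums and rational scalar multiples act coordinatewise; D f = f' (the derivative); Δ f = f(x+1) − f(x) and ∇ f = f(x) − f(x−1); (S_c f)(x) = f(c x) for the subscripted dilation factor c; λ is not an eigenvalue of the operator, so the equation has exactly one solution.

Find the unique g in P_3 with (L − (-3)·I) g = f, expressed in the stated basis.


the result is g(x) = -(1/3)x^3 - (7/3)x^2 + (41/9)x + 182/27

write g with unknown coordinates in the stated basis and equate coefficients in (L − (-3)·I) g = f
solving from the highest basis element down gives g = -(1/3)x^3 - (7/3)x^2 + (41/9)x + 182/27
check: L g = 7x^2 - (46/3)x - 101/9
so L g − (-3)·g = -x^3 - (5/3)x + 9 = f ✓


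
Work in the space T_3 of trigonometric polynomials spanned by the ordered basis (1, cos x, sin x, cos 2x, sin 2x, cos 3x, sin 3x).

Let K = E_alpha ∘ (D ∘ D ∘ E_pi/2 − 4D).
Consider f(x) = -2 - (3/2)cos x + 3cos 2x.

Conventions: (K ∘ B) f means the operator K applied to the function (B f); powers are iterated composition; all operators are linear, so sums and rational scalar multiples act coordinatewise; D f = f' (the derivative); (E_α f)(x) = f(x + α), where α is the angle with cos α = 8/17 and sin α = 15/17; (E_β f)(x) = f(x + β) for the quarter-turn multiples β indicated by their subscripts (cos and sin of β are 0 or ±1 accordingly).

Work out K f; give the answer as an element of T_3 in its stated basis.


E_pi/2 f = -2 + (3/2)sin x - 3cos 2x
D E_pi/2 f = (3/2)cos x + 6sin 2x
D D E_pi/2 f = -(3/2)sin x + 12cos 2x
D f = (3/2)sin x - 6sin 2x
(-4D) f = -6sin x + 24sin 2x
(D ∘ D ∘ E_pi/2 − 4D) f = -(15/2)sin x + 12cos 2x + 24sin 2x
E_alpha (D ∘ D ∘ E_pi/2 − 4D) f = -(225/34)cos x - (60/17)sin x + (3828/289)cos 2x - (6744/289)sin 2x

the result is g(x) = -(225/34)cos x - (60/17)sin x + (3828/289)cos 2x - (6744/289)sin 2x


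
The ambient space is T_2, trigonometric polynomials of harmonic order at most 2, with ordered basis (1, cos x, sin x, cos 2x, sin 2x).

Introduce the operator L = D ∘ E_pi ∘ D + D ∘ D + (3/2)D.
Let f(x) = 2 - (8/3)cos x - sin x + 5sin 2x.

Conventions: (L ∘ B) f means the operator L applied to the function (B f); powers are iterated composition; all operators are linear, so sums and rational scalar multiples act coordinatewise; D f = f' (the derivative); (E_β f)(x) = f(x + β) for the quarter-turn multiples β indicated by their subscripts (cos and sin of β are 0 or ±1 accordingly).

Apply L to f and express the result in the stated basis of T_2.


the result is g(x) = -(3/2)cos x + 4sin x + 15cos 2x - 40sin 2x

D f = -cos x + (8/3)sin x + 10cos 2x
E_pi D f = cos x - (8/3)sin x + 10cos 2x
D E_pi D f = -(8/3)cos x - sin x - 20sin 2x
D f = -cos x + (8/3)sin x + 10cos 2x
D D f = (8/3)cos x + sin x - 20sin 2x
D f = -cos x + (8/3)sin x + 10cos 2x
((3/2)D) f = -(3/2)cos x + 4sin x + 15cos 2x
(D ∘ E_pi ∘ D + D ∘ D + (3/2)D) f = -(3/2)cos x + 4sin x + 15cos 2x - 40sin 2x


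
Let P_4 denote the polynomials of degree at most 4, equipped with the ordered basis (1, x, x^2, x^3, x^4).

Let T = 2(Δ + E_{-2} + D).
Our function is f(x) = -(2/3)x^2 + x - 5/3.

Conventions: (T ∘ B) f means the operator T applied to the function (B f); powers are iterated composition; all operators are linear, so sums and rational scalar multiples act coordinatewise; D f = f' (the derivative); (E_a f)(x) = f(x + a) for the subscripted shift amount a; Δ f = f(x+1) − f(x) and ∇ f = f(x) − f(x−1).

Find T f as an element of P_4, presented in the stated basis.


Δ f = -(4/3)x + 1/3
E_{-2} f = -(2/3)x^2 + (11/3)x - 19/3
D f = -(4/3)x + 1
(Δ + E_{-2} + D) f = -(2/3)x^2 + x - 5
(2(Δ + E_{-2} + D)) f = -(4/3)x^2 + 2x - 10

g(x) = -(4/3)x^2 + 2x - 10


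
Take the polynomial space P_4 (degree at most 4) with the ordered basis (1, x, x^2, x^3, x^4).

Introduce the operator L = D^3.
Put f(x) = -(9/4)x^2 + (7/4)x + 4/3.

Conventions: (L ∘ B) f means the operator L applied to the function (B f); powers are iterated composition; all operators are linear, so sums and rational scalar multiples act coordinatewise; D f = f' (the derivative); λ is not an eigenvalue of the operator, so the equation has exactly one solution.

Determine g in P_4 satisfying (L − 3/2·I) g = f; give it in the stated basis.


write g with unknown coordinates in the stated basis and equate coefficients in (L − 3/2·I) g = f
solving from the highest basis element down gives g = (3/2)x^2 - (7/6)x - 8/9
check: L g = 0
so L g − 3/2·g = -(9/4)x^2 + (7/4)x + 4/3 = f ✓

the result is g(x) = (3/2)x^2 - (7/6)x - 8/9


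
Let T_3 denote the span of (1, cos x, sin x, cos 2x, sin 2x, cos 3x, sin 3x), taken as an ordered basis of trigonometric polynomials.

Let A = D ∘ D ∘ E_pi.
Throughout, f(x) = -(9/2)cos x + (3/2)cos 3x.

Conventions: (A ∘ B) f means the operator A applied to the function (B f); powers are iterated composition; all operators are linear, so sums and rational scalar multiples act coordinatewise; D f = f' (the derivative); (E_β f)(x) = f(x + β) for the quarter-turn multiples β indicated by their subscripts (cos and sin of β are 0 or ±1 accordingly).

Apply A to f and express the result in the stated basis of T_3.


the result is g(x) = -(9/2)cos x + (27/2)cos 3x

E_pi f = (9/2)cos x - (3/2)cos 3x
D E_pi f = -(9/2)sin x + (9/2)sin 3x
D D E_pi f = -(9/2)cos x + (27/2)cos 3x


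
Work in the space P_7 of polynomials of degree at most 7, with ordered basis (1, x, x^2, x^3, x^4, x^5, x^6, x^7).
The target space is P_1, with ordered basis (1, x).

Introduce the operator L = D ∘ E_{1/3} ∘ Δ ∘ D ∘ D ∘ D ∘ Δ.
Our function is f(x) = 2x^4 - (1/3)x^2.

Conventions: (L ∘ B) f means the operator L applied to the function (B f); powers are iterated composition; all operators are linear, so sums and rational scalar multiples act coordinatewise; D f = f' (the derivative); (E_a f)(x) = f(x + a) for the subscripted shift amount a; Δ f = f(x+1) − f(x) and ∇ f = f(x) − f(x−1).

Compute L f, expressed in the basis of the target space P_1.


Δ f = 8x^3 + 12x^2 + (22/3)x + 5/3
D Δ f = 24x^2 + 24x + 22/3
D D Δ f = 48x + 24
D D D Δ f = 48
Δ (D ∘ D ∘ D) Δ f = 0
E_{1/3} Δ (D ∘ D ∘ D) Δ f = 0
D E_{1/3} Δ (D ∘ D ∘ D) Δ f = 0

g(x) = 0


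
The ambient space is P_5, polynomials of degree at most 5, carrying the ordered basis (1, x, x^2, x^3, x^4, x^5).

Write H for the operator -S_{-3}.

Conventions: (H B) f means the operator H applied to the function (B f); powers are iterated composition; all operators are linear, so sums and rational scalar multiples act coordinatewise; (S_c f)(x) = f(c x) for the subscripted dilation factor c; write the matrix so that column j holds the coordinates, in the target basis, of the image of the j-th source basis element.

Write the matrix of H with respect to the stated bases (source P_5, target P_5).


the matrix is [[-1, 0, 0, 0, 0, 0]; [0, 3, 0, 0, 0, 0]; [0, 0, -9, 0, 0, 0]; [0, 0, 0, 27, 0, 0]; [0, 0, 0, 0, -81, 0]; [0, 0, 0, 0, 0, 243]] (rows listed top to bottom)

image of 1: -1
image of x: 3x
image of x^2: -9x^2
image of x^3: 27x^3
image of x^4: -81x^4
image of x^5: 243x^5
each image's coordinates form column j of the matrix


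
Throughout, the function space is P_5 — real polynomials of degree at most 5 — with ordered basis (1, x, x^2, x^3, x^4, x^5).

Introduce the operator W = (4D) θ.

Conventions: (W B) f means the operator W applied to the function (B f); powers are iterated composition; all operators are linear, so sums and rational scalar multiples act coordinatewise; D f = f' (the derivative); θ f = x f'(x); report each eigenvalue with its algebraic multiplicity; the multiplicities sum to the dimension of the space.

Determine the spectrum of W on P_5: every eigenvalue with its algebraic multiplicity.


λ = 0 (multiplicity 6)

image of 1: 0
image of x: 4
image of x^2: 16x
image of x^3: 36x^2
image of x^4: 64x^3
image of x^5: 100x^4
the matrix is upper triangular; its diagonal is (0, 0, 0, 0, 0, 0)
for a triangular matrix the eigenvalues are the diagonal entries, with algebraic multiplicity their repetition count


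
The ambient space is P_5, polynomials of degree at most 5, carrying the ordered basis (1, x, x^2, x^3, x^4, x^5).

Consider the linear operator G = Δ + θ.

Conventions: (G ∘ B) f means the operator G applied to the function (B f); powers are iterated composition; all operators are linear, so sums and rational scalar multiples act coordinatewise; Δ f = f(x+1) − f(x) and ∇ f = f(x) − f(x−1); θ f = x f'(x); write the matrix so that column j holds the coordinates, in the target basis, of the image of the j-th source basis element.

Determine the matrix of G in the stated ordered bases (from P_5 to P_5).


image of 1: 0
image of x: x + 1
image of x^2: 2x^2 + 2x + 1
image of x^3: 3x^3 + 3x^2 + 3x + 1
image of x^4: 4x^4 + 4x^3 + 6x^2 + 4x + 1
image of x^5: 5x^5 + 5x^4 + 10x^3 + 10x^2 + 5x + 1
each image's coordinates form column j of the matrix

the matrix is [[0, 1, 1, 1, 1, 1]; [0, 1, 2, 3, 4, 5]; [0, 0, 2, 3, 6, 10]; [0, 0, 0, 3, 4, 10]; [0, 0, 0, 0, 4, 5]; [0, 0, 0, 0, 0, 5]] (rows listed top to bottom)


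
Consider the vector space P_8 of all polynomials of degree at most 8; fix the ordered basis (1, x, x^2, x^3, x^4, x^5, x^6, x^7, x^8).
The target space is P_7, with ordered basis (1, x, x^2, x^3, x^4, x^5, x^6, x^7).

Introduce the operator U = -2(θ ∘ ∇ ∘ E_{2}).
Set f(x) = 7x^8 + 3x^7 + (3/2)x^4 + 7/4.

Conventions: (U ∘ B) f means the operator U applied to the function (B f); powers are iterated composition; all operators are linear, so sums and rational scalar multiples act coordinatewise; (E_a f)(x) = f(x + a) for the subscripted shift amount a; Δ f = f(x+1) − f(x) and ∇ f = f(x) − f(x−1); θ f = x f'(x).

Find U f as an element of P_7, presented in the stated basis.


g(x) = -784x^7 - 7308x^6 - 29330x^5 - 64680x^4 - 82398x^3 - 57312x^2 - 16954x

E_{2} f = 7x^8 + 115x^7 + 826x^6 + 3388x^5 + (17363/2)x^4 + 14236x^3 + 14596x^2 + 8560x + 8807/4
∇ E_{2} f = 56x^7 + 609x^6 + 2933x^5 + 8085x^4 + 13733x^3 + 14328x^2 + 8477x + 4377/2
θ ∇ E_{2} f = 392x^7 + 3654x^6 + 14665x^5 + 32340x^4 + 41199x^3 + 28656x^2 + 8477x
(-2(θ ∘ ∇ ∘ E_{2})) f = -784x^7 - 7308x^6 - 29330x^5 - 64680x^4 - 82398x^3 - 57312x^2 - 16954x


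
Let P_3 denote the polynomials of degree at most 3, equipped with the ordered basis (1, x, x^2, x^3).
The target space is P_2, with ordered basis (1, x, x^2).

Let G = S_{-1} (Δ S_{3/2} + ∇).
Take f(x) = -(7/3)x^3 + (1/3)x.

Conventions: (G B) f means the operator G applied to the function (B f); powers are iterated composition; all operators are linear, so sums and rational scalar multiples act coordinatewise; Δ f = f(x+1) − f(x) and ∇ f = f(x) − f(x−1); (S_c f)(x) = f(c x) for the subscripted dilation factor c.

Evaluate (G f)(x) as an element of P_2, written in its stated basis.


S_{3/2} f = -(63/8)x^3 + (1/2)x
Δ S_{3/2} f = -(189/8)x^2 - (189/8)x - 59/8
∇ f = -7x^2 + 7x - 2
(Δ S_{3/2} + ∇) f = -(245/8)x^2 - (133/8)x - 75/8
S_{-1} (Δ S_{3/2} + ∇) f = -(245/8)x^2 + (133/8)x - 75/8

the result is g(x) = -(245/8)x^2 + (133/8)x - 75/8


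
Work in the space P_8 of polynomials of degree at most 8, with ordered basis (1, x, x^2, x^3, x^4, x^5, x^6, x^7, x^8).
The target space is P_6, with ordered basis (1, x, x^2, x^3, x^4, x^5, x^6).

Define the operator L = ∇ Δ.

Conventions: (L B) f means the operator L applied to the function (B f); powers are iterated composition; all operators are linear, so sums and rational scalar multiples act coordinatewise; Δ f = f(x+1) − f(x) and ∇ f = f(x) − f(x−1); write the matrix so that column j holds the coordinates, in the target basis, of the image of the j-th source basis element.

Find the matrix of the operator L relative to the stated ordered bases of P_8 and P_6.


the matrix is [[0, 0, 2, 0, 2, 0, 2, 0, 2]; [0, 0, 0, 6, 0, 10, 0, 14, 0]; [0, 0, 0, 0, 12, 0, 30, 0, 56]; [0, 0, 0, 0, 0, 20, 0, 70, 0]; [0, 0, 0, 0, 0, 0, 30, 0, 140]; [0, 0, 0, 0, 0, 0, 0, 42, 0]; [0, 0, 0, 0, 0, 0, 0, 0, 56]] (rows listed top to bottom)

image of 1: 0
image of x: 0
image of x^2: 2
image of x^3: 6x
image of x^4: 12x^2 + 2
image of x^5: 20x^3 + 10x
image of x^6: 30x^4 + 30x^2 + 2
image of x^7: 42x^5 + 70x^3 + 14x
image of x^8: 56x^6 + 140x^4 + 56x^2 + 2
each image's coordinates form column j of the matrix


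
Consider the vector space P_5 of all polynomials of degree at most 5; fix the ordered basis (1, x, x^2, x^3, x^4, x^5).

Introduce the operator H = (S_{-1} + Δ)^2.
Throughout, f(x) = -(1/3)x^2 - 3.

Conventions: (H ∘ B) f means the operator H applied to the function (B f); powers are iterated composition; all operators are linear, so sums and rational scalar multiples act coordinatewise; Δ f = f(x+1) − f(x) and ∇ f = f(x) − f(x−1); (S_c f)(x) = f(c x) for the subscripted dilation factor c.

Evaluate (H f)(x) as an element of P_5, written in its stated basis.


S_{-1} f = -(1/3)x^2 - 3
Δ f = -(2/3)x - 1/3
(S_{-1} + Δ) f = -(1/3)x^2 - (2/3)x - 10/3
S_{-1} (S_{-1} + Δ) f = -(1/3)x^2 + (2/3)x - 10/3
Δ (S_{-1} + Δ) f = -(2/3)x - 1
(S_{-1} + Δ) (S_{-1} + Δ) f = -(1/3)x^2 - 13/3

the image equals g(x) = -(1/3)x^2 - 13/3


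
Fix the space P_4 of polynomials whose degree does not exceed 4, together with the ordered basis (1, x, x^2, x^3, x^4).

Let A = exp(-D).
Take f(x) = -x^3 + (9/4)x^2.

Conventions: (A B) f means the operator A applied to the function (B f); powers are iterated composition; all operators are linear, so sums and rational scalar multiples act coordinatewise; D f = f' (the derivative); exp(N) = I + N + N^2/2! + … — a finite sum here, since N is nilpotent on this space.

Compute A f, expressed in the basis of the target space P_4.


the image equals g(x) = -x^3 + (21/4)x^2 - (15/2)x + 13/4

order-1 term: 3x^2 - (9/2)x
order-2 term: -3x + 9/4
order-3 term: 1
the series for exp(-D) f terminates at order 3
exp(-D) f = -x^3 + (21/4)x^2 - (15/2)x + 13/4


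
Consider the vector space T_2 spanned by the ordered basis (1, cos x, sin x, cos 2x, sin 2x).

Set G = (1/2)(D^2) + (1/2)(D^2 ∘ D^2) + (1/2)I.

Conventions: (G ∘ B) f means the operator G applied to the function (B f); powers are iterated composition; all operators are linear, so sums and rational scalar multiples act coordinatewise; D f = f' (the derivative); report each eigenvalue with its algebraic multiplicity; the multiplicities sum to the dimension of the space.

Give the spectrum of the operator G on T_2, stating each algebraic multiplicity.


image of 1: 1/2
image of cos x: (1/2)cos x
image of sin x: (1/2)sin x
image of cos 2x: (13/2)cos 2x
image of sin 2x: (13/2)sin 2x
the matrix is diagonal; its diagonal is (1/2, 1/2, 1/2, 13/2, 13/2)
for a triangular matrix the eigenvalues are the diagonal entries, with algebraic multiplicity their repetition count

λ = 1/2 (multiplicity 3), λ = 13/2 (multiplicity 2)


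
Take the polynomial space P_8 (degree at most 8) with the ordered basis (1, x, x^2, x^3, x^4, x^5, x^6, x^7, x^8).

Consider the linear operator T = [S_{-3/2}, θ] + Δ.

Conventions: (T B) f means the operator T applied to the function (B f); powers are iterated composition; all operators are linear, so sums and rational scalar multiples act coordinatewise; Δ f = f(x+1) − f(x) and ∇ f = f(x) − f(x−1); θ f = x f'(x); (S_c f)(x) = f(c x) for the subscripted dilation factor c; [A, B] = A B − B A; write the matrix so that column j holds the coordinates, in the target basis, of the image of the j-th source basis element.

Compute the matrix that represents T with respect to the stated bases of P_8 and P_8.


image of 1: 0
image of x: 1
image of x^2: 2x + 1
image of x^3: 3x^2 + 3x + 1
image of x^4: 4x^3 + 6x^2 + 4x + 1
image of x^5: 5x^4 + 10x^3 + 10x^2 + 5x + 1
image of x^6: 6x^5 + 15x^4 + 20x^3 + 15x^2 + 6x + 1
image of x^7: 7x^6 + 21x^5 + 35x^4 + 35x^3 + 21x^2 + 7x + 1
image of x^8: 8x^7 + 28x^6 + 56x^5 + 70x^4 + 56x^3 + 28x^2 + 8x + 1
each image's coordinates form column j of the matrix

the matrix is [[0, 1, 1, 1, 1, 1, 1, 1, 1]; [0, 0, 2, 3, 4, 5, 6, 7, 8]; [0, 0, 0, 3, 6, 10, 15, 21, 28]; [0, 0, 0, 0, 4, 10, 20, 35, 56]; [0, 0, 0, 0, 0, 5, 15, 35, 70]; [0, 0, 0, 0, 0, 0, 6, 21, 56]; [0, 0, 0, 0, 0, 0, 0, 7, 28]; [0, 0, 0, 0, 0, 0, 0, 0, 8]; [0, 0, 0, 0, 0, 0, 0, 0, 0]] (rows listed top to bottom)


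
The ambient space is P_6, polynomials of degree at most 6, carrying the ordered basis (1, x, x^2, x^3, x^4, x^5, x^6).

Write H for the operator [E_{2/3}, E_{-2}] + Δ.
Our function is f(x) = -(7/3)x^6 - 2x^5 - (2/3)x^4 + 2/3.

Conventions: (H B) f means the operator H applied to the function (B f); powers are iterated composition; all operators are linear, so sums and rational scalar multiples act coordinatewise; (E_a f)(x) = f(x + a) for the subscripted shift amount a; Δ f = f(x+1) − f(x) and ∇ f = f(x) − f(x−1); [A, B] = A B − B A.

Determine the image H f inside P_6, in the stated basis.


the image equals g(x) = -14x^5 - 45x^4 - (208/3)x^3 - 59x^2 - (80/3)x - 5

E_{-2} f = -(7/3)x^6 + 26x^5 - (362/3)x^4 + (896/3)x^3 - 416x^2 + (928/3)x - 286/3
E_{2/3} E_{-2} f = -(7/3)x^6 + (50/3)x^5 - (446/9)x^4 + (6368/81)x^3 - (5696/81)x^2 + (8192/243)x - 13390/2187
E_{2/3} f = -(7/3)x^6 - (34/3)x^5 - (206/9)x^4 - (1984/81)x^3 - (1184/81)x^2 - (1120/243)x + 146/2187
E_{-2} E_{2/3} f = -(7/3)x^6 + (50/3)x^5 - (446/9)x^4 + (6368/81)x^3 - (5696/81)x^2 + (8192/243)x - 13390/2187
[E_{2/3}, E_{-2}] f = 0
Δ f = -14x^5 - 45x^4 - (208/3)x^3 - 59x^2 - (80/3)x - 5
([E_{2/3}, E_{-2}] + Δ) f = -14x^5 - 45x^4 - (208/3)x^3 - 59x^2 - (80/3)x - 5


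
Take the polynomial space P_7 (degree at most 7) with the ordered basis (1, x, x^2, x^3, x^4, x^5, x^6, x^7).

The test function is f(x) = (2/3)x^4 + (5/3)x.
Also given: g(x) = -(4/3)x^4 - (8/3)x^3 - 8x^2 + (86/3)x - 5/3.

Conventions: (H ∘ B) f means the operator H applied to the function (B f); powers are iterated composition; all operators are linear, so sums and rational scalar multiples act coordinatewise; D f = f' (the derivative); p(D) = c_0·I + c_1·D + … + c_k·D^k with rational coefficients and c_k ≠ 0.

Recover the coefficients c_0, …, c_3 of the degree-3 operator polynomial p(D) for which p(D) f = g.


D^0 f = (2/3)x^4 + (5/3)x
D^1 f = (8/3)x^3 + 5/3
D^2 f = 8x^2
D^3 f = 16x
matching coefficients of g against c_0 f + c_1 Df + … from the top degree down determines the c_i
solution: c_0 = -2, c_1 = -1, c_2 = -1, c_3 = 2

p(D) = -2·I − D − D^2 + 2·D^3, i.e. c_0 = -2, c_1 = -1, c_2 = -1, c_3 = 2


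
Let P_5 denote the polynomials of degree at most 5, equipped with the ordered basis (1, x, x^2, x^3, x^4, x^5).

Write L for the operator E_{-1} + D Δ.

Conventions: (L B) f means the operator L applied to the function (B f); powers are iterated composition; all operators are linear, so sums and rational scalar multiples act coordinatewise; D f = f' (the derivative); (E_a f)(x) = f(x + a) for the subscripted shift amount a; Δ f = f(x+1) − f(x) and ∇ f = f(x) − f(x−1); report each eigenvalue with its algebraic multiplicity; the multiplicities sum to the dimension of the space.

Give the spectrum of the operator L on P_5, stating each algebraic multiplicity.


image of 1: 1
image of x: x - 1
image of x^2: x^2 - 2x + 3
image of x^3: x^3 - 3x^2 + 9x + 2
image of x^4: x^4 - 4x^3 + 18x^2 + 8x + 5
image of x^5: x^5 - 5x^4 + 30x^3 + 20x^2 + 25x + 4
the matrix is upper triangular; its diagonal is (1, 1, 1, 1, 1, 1)
for a triangular matrix the eigenvalues are the diagonal entries, with algebraic multiplicity their repetition count

λ = 1 (multiplicity 6)


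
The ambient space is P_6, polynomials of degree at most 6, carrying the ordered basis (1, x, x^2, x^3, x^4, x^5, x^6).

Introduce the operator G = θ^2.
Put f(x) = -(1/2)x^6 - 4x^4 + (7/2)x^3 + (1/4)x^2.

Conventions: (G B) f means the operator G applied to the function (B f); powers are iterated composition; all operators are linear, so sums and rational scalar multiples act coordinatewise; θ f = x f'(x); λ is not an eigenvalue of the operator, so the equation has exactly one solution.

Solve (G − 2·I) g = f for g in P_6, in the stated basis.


write g with unknown coordinates in the stated basis and equate coefficients in (G − 2·I) g = f
solving from the highest basis element down gives g = -(1/68)x^6 - (2/7)x^4 + (1/2)x^3 + (1/8)x^2
check: G g = -(9/17)x^6 - (32/7)x^4 + (9/2)x^3 + (1/2)x^2
so G g − 2·g = -(1/2)x^6 - 4x^4 + (7/2)x^3 + (1/4)x^2 = f ✓

the result is g(x) = -(1/68)x^6 - (2/7)x^4 + (1/2)x^3 + (1/8)x^2


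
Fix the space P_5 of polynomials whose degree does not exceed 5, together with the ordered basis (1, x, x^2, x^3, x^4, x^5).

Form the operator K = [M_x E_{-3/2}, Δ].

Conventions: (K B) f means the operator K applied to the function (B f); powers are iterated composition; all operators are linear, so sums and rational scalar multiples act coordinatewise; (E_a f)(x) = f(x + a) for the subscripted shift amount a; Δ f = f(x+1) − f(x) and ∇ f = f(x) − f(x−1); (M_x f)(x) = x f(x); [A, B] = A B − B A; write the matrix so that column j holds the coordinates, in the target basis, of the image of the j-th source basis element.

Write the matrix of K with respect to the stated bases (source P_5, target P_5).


image of 1: -1
image of x: -x + 1/2
image of x^2: -x^2 + x - 1/4
image of x^3: -x^3 + (3/2)x^2 - (3/4)x + 1/8
image of x^4: -x^4 + 2x^3 - (3/2)x^2 + (1/2)x - 1/16
image of x^5: -x^5 + (5/2)x^4 - (5/2)x^3 + (5/4)x^2 - (5/16)x + 1/32
each image's coordinates form column j of the matrix

the matrix is [[-1, 1/2, -1/4, 1/8, -1/16, 1/32]; [0, -1, 1, -3/4, 1/2, -5/16]; [0, 0, -1, 3/2, -3/2, 5/4]; [0, 0, 0, -1, 2, -5/2]; [0, 0, 0, 0, -1, 5/2]; [0, 0, 0, 0, 0, -1]] (rows listed top to bottom)


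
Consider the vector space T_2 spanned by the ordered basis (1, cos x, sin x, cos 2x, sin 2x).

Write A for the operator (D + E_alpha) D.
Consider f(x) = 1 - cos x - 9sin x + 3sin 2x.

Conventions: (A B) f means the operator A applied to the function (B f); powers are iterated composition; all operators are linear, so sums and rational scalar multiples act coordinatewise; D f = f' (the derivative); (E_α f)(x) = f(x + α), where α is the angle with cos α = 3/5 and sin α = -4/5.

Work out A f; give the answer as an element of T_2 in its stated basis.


D f = -9cos x + sin x + 6cos 2x
D D f = cos x + 9sin x - 12sin 2x
E_alpha D f = -(31/5)cos x - (33/5)sin x - (42/25)cos 2x + (144/25)sin 2x
(D + E_alpha) D f = -(26/5)cos x + (12/5)sin x - (42/25)cos 2x - (156/25)sin 2x

the image equals g(x) = -(26/5)cos x + (12/5)sin x - (42/25)cos 2x - (156/25)sin 2x


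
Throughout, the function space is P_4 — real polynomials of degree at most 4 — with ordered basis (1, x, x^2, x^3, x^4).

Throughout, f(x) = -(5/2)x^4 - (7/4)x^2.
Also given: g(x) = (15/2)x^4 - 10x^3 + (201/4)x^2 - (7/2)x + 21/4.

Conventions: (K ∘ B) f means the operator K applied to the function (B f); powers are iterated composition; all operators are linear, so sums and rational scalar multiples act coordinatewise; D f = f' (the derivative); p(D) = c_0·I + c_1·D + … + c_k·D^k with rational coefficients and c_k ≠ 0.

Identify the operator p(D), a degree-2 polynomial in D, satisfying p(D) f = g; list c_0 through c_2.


p(D) = -3·I + D − (3/2)·D^2, i.e. c_0 = -3, c_1 = 1, c_2 = -3/2

D^0 f = -(5/2)x^4 - (7/4)x^2
D^1 f = -10x^3 - (7/2)x
D^2 f = -30x^2 - 7/2
matching coefficients of g against c_0 f + c_1 Df + … from the top degree down determines the c_i
solution: c_0 = -3, c_1 = 1, c_2 = -3/2


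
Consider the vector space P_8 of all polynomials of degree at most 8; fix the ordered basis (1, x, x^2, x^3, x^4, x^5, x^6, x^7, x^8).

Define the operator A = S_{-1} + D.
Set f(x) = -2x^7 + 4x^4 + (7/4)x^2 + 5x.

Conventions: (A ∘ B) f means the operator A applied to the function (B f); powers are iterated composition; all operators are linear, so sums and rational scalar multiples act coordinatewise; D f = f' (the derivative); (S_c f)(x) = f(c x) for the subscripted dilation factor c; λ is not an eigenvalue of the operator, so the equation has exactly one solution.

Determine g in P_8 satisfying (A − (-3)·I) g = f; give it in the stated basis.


the image equals g(x) = -x^7 + (7/4)x^6 - (21/4)x^5 + (121/16)x^4 - (121/8)x^3 + (377/32)x^2 - (297/32)x + 297/128

write g with unknown coordinates in the stated basis and equate coefficients in (A − (-3)·I) g = f
solving from the highest basis element down gives g = -x^7 + (7/4)x^6 - (21/4)x^5 + (121/16)x^4 - (121/8)x^3 + (377/32)x^2 - (297/32)x + 297/128
check: A g = x^7 - (21/4)x^6 + (63/4)x^5 - (299/16)x^4 + (363/8)x^3 - (1075/32)x^2 + (1051/32)x - 891/128
so A g − (-3)·g = -2x^7 + 4x^4 + (7/4)x^2 + 5x = f ✓


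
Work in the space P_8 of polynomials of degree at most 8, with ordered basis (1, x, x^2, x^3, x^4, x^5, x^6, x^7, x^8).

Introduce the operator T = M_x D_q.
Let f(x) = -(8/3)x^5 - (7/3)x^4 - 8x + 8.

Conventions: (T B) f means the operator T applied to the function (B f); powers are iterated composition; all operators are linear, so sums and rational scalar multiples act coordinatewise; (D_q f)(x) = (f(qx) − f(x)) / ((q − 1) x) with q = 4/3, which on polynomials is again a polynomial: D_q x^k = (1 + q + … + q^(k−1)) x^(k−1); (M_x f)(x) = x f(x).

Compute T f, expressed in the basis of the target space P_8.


the result is g(x) = -(6248/243)x^5 - (1225/81)x^4 - 8x

D_q f = -(6248/243)x^4 - (1225/81)x^3 - 8
M_x D_q f = -(6248/243)x^5 - (1225/81)x^4 - 8x


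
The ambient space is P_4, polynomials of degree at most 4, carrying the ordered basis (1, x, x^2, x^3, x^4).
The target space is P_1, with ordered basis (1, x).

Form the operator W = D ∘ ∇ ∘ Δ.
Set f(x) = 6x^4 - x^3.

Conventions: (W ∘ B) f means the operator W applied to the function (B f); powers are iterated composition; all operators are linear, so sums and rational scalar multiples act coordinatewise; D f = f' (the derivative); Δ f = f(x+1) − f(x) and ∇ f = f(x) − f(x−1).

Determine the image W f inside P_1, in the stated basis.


the image equals g(x) = 144x - 6

Δ f = 24x^3 + 33x^2 + 21x + 5
∇ Δ f = 72x^2 - 6x + 12
D ∇ Δ f = 144x - 6


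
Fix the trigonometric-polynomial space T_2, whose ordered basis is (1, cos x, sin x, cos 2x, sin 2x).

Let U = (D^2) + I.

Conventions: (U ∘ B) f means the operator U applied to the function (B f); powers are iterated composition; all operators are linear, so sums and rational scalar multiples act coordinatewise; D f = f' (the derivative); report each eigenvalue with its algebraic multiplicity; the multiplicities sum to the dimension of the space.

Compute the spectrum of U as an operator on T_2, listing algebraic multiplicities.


image of 1: 1
image of cos x: 0
image of sin x: 0
image of cos 2x: -3cos 2x
image of sin 2x: -3sin 2x
the matrix is diagonal; its diagonal is (1, 0, 0, -3, -3)
for a triangular matrix the eigenvalues are the diagonal entries, with algebraic multiplicity their repetition count

λ = -3 (multiplicity 2), λ = 0 (multiplicity 2), λ = 1 (multiplicity 1)


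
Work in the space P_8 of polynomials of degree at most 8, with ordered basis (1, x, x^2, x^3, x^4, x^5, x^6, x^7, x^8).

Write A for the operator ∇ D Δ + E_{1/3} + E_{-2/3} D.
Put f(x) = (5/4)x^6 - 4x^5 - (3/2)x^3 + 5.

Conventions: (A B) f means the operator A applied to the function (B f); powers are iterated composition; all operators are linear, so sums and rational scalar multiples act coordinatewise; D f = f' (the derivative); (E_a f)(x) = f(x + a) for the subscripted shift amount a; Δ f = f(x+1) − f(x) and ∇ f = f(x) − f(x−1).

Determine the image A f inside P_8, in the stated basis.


Δ f = (15/2)x^5 - (5/4)x^4 - 15x^3 - (103/4)x^2 - 17x - 17/4
D Δ f = (75/2)x^4 - 5x^3 - 45x^2 - (103/2)x - 17
∇ D Δ f = 150x^3 - 240x^2 + 75x - 49
E_{1/3} f = (5/4)x^6 - (3/2)x^5 - (55/12)x^4 - (271/54)x^3 - (11/4)x^2 - (58/81)x + 14375/2916
D f = (15/2)x^5 - 20x^4 - (9/2)x^2
E_{-2/3} D f = (15/2)x^5 - 45x^4 + (260/3)x^3 - (1441/18)x^2 + (334/9)x - 562/81
(∇ D Δ + E_{1/3} + E_{-2/3} D) f = (5/4)x^6 + 6x^5 - (595/12)x^4 + (12509/54)x^3 - (11621/36)x^2 + (9023/81)x - 148741/2916

the image equals g(x) = (5/4)x^6 + 6x^5 - (595/12)x^4 + (12509/54)x^3 - (11621/36)x^2 + (9023/81)x - 148741/2916
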